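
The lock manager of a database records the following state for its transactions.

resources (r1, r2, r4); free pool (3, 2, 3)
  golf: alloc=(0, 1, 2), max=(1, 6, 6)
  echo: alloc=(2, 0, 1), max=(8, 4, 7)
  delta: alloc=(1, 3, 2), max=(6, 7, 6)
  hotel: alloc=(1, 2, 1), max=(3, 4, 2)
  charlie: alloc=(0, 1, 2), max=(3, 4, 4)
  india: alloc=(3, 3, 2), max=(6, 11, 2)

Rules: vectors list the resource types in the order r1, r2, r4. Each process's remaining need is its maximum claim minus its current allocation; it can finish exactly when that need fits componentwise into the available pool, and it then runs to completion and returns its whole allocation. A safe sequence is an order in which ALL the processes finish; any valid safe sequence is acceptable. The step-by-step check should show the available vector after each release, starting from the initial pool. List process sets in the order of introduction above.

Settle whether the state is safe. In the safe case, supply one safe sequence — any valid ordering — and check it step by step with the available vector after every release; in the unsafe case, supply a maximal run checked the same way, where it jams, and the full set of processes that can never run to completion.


The state is UNSAFE.
Key observation: after hotel, charlie, golf the pool peaks at (4, 6, 8), and each blocked process is short somewhere: echo on r1; delta on r1; india on r2.
A maximal execution: hotel, charlie, golf — then nothing else fits. Check, step by step:
  pool = (3, 2, 3)
  hotel needs (2, 2, 1) <= (3, 2, 3) -> finishes; pool += (1, 2, 1) = (4, 4, 4)
  charlie needs (3, 3, 2) <= (4, 4, 4) -> finishes; pool += (0, 1, 2) = (4, 5, 6)
  golf needs (1, 5, 4) <= (4, 5, 6) -> finishes; pool += (0, 1, 2) = (4, 6, 8)
  echo cannot run: need (6, 4, 6) vs free (4, 6, 8) (insufficient r1)
  delta cannot run: need (5, 4, 4) vs free (4, 6, 8) (insufficient r1)
  india cannot run: need (3, 8, 0) vs free (4, 6, 8) (insufficient r2)
Permanently blocked: echo, delta and india.


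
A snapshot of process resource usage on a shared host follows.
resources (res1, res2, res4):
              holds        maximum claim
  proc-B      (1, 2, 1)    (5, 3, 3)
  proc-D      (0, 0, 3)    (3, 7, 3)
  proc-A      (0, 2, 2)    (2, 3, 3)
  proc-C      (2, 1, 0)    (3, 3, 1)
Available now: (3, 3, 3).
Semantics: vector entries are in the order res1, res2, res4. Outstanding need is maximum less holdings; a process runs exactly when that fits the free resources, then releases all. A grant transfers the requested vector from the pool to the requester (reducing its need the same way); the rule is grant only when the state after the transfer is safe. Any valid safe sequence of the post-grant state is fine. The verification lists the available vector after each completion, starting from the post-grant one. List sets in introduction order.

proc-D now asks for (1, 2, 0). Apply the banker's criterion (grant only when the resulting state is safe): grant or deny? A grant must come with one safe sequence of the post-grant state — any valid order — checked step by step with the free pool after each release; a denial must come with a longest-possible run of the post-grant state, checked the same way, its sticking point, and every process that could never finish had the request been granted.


GRANT — the state after the grant stays safe, e.g. via proc-A, proc-C, proc-B, proc-D.
Key observation: post-grant, (2, 1, 3) remains, and an order beginning with proc-A completes everyone.
Check on the post-grant state, step by step:
  pool = (2, 1, 3)
  proc-A needs (2, 1, 1) <= (2, 1, 3) -> finishes; pool += (0, 2, 2) = (2, 3, 5)
  proc-C needs (1, 2, 1) <= (2, 3, 5) -> finishes; pool += (2, 1, 0) = (4, 4, 5)
  proc-B needs (4, 1, 2) <= (4, 4, 5) -> finishes; pool += (1, 2, 1) = (5, 6, 6)
  proc-D needs (2, 5, 0) <= (5, 6, 6) -> finishes; pool += (1, 2, 3) = (6, 8, 9)


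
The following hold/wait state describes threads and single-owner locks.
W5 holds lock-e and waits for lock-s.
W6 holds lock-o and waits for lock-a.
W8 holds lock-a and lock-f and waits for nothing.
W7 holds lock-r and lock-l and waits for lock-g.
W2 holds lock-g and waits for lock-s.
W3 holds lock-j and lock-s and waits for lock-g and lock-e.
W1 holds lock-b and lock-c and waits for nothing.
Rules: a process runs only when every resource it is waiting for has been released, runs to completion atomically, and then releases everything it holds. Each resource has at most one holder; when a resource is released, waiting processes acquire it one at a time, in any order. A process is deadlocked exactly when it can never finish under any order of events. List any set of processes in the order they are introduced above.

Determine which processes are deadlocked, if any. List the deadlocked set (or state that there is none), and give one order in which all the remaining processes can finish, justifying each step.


Deadlocked: W5, W7, W2 and W3.
Key observation: nobody on the ring W5 -> W3 -> W5 can start until another member finishes, which never happens; W2 is caught in further circular waits and W7 waits into the deadlock from upstream.
A valid finishing order for the others: W8, W6, W1.
Check, step by step:
  run W8 (it waits on nothing); releases lock-a and lock-f
  W6 waits on lock-a — all released -> runs and releases lock-o
  run W1 (it waits on nothing); releases lock-b and lock-c


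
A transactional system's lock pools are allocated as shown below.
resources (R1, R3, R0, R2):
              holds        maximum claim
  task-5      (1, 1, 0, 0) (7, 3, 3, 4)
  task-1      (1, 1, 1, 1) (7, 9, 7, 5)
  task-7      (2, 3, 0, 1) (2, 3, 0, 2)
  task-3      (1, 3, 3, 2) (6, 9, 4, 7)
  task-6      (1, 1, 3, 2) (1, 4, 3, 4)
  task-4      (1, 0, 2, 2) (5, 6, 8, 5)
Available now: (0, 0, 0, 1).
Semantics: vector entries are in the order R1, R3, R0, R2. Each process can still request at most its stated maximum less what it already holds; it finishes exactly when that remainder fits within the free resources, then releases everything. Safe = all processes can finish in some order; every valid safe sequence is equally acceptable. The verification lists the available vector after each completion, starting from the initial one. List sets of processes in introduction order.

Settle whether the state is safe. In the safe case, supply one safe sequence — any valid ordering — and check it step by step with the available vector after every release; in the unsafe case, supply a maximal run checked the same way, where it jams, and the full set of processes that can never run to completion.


UNSAFE — no complete ordering exists.
Key observation: the pool after task-7, task-6 is (3, 4, 3, 4); every surviving request exceeds it in R1, so progress ends there.
The run task-7, task-6 cannot be extended any further. Step-by-step check:
  pool = (0, 0, 0, 1)
  task-7: need (0, 0, 0, 1) fits (0, 0, 0, 1); releases (2, 3, 0, 1), pool now (2, 3, 0, 2)
  task-6: need (0, 3, 0, 2) fits (2, 3, 0, 2); releases (1, 1, 3, 2), pool now (3, 4, 3, 4)
  blocked: task-5 wants (6, 2, 3, 4), pool (3, 4, 3, 4) — not enough R1
  blocked: task-1 wants (6, 8, 6, 4), pool (3, 4, 3, 4) — not enough R1, R3 and R0
  blocked: task-3 wants (5, 6, 1, 5), pool (3, 4, 3, 4) — not enough R1, R3 and R2
  blocked: task-4 wants (4, 6, 6, 3), pool (3, 4, 3, 4) — not enough R1, R3 and R0
Never able to finish: task-5, task-1, task-3 and task-4.


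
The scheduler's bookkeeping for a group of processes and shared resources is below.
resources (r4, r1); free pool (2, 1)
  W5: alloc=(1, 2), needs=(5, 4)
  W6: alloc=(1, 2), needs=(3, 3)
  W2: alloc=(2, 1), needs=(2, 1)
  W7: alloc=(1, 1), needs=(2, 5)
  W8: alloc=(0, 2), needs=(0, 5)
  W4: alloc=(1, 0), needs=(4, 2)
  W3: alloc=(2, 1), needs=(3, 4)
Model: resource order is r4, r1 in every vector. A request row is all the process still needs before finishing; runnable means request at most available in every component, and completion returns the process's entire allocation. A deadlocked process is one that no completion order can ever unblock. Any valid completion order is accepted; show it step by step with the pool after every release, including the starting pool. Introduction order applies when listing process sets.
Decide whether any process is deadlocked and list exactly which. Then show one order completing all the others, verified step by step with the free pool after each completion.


The deadlocked set is W5, W6, W7, W8 and W3.
Key observation: once W2, W4 finish, the pool peaks at (5, 2) — and every remaining process still needs more r1 than that.
The rest can finish in the order W2, W4. Step-by-step check:
  pool = (2, 1)
  W2 needs (2, 1) <= (2, 1) -> finishes; pool += (2, 1) = (4, 2)
  W4 needs (4, 2) <= (4, 2) -> finishes; pool += (1, 0) = (5, 2)
The stuck group stays short no matter what:
  W5 still needs (5, 4) but only (5, 2) is free — short on r1
  W6 still needs (3, 3) but only (5, 2) is free — short on r1
  W7 still needs (2, 5) but only (5, 2) is free — short on r1
  W8 still needs (0, 5) but only (5, 2) is free — short on r1
  W3 still needs (3, 4) but only (5, 2) is free — short on r1


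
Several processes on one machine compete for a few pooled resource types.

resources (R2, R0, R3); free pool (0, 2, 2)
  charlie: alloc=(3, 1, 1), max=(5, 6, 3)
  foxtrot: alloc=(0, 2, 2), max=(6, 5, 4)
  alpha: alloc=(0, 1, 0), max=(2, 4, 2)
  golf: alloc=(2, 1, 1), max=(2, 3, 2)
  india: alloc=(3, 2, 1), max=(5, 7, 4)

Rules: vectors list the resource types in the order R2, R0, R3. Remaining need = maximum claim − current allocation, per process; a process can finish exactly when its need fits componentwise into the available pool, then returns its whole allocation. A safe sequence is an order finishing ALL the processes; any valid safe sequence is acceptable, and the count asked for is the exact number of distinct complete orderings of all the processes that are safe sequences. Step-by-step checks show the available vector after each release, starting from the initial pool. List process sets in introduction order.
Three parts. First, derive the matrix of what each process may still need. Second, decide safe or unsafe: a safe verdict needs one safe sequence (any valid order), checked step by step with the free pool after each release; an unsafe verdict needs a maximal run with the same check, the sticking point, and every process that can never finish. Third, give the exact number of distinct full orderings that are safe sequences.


(1) Remaining need (order R2, R0, R3):
  charlie: (2, 5, 2)
  foxtrot: (6, 3, 2)
  alpha: (2, 3, 2)
  golf: (0, 2, 1)
  india: (2, 5, 3)
(2) UNSAFE.
Key observation: after golf, alpha the pool peaks at (2, 4, 3), and each blocked process is short somewhere: charlie on R0; foxtrot on R2; india on R0.
Going as far as possible: golf, alpha; after that, nothing fits. Walking it through:
  pool = (0, 2, 2)
  golf: need (0, 2, 1) fits (0, 2, 2); releases (2, 1, 1), pool now (2, 3, 3)
  alpha: need (2, 3, 2) fits (2, 3, 3); releases (0, 1, 0), pool now (2, 4, 3)
  blocked: charlie wants (2, 5, 2), pool (2, 4, 3) — not enough R0
  blocked: foxtrot wants (6, 3, 2), pool (2, 4, 3) — not enough R2
  blocked: india wants (2, 5, 3), pool (2, 4, 3) — not enough R0
Permanently blocked: charlie, foxtrot and india.
(3) Exactly 0 of the possible complete orderings are safe sequences.


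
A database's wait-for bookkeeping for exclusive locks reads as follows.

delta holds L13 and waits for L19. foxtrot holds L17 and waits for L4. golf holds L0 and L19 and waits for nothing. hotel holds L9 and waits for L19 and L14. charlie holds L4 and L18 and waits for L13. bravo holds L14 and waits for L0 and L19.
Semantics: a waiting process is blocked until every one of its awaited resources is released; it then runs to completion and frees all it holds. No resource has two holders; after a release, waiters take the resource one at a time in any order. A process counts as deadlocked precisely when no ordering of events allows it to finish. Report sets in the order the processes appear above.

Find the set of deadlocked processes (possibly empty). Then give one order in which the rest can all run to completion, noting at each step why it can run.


No process is deadlocked.
Key observation: the wait relation is loop-free; peeling off processes with no waits unwinds the whole state.
The rest can finish in the order golf, delta, bravo, charlie, foxtrot, hotel.
Verifying each step:
  golf: no waits; runs immediately, freeing L0 and L19
  delta waits on L19 — all released -> runs and releases L13
  bravo waits on L0 and L19 — all released -> runs and releases L14
  charlie waits on L13 — all released -> runs and releases L4 and L18
  foxtrot waits on L4 — all released -> runs and releases L17
  hotel waits on L19 and L14 — all released -> runs and releases L9


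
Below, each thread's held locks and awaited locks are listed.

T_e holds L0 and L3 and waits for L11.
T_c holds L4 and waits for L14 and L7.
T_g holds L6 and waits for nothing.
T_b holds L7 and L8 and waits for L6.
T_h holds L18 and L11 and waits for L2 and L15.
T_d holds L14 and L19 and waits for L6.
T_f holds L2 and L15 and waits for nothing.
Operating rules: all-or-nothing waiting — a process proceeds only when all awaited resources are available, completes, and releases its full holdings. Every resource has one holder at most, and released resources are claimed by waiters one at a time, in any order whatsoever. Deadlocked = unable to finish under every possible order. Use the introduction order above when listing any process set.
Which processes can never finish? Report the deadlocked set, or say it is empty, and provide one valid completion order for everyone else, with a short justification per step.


No process is deadlocked.
Key observation: no waiting chain loops back on itself — every chain ends at a process that waits on nothing, so everyone eventually runs.
A valid finishing order for the others: T_f, T_h, T_g, T_b, T_e, T_d, T_c.
Check, step by step:
  T_f: no waits; runs immediately, freeing L2 and L15
  run T_h (all its waits — L2 and L15 — are resolved); releases L18 and L11
  T_g: no waits; runs immediately, freeing L6
  run T_b (all its waits — L6 — are resolved); releases L7 and L8
  run T_e (all its waits — L11 — are resolved); releases L0 and L3
  run T_d (all its waits — L6 — are resolved); releases L14 and L19
  run T_c (all its waits — L14 and L7 — are resolved); releases L4


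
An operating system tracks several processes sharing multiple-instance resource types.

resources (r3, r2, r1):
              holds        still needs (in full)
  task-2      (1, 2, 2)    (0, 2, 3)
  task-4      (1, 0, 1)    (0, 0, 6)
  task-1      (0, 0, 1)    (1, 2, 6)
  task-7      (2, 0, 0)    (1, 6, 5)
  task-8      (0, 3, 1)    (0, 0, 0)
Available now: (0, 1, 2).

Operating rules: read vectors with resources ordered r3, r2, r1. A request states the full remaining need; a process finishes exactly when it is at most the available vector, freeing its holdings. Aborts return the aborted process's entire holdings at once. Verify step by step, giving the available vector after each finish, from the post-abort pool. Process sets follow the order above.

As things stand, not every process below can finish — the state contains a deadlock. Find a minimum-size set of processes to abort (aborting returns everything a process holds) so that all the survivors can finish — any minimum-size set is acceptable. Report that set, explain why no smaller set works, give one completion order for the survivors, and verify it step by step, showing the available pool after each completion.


Minimum abort set: task-4.
Key observation: the returned (1, 0, 1) from task-4 is what brings task-1 — unrunnable before, under any order — into play at step 3.
Why nothing smaller works: aborting no one leaves the state deadlocked as given.
Survivors finish in the order: task-8, task-2, task-1, task-7. Step-by-step check (pool after the aborts first):
  pool = (1, 1, 3)
  task-8 needs (0, 0, 0) <= (1, 1, 3) -> finishes; pool += (0, 3, 1) = (1, 4, 4)
  task-2 needs (0, 2, 3) <= (1, 4, 4) -> finishes; pool += (1, 2, 2) = (2, 6, 6)
  task-1 needs (1, 2, 6) <= (2, 6, 6) -> finishes; pool += (0, 0, 1) = (2, 6, 7)
  task-7 needs (1, 6, 5) <= (2, 6, 7) -> finishes; pool += (2, 0, 0) = (4, 6, 7)


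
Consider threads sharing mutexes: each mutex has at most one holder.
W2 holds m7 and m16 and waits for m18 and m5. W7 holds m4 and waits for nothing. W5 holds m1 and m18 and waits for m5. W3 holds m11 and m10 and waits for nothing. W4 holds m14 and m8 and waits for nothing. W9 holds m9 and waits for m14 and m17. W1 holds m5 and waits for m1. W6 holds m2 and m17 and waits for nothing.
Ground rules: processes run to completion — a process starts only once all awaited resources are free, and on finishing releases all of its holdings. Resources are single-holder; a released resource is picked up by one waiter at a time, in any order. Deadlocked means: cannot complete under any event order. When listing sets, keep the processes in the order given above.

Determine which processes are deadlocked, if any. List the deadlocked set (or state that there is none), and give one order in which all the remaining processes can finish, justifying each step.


Deadlocked set: W2, W5 and W1.
Key observation: nobody on the ring W5 -> W1 -> W5 can start until another member finishes, which never happens; W2 waits into the deadlock from upstream.
The rest can finish in the order W7, W4, W6, W9, W3.
Verifying each step:
  run W7 (it waits on nothing); releases m4
  run W4 (it waits on nothing); releases m14 and m8
  run W6 (it waits on nothing); releases m2 and m17
  W9 waits on m14 and m17 — all released -> runs and releases m9
  run W3 (it waits on nothing); releases m11 and m10


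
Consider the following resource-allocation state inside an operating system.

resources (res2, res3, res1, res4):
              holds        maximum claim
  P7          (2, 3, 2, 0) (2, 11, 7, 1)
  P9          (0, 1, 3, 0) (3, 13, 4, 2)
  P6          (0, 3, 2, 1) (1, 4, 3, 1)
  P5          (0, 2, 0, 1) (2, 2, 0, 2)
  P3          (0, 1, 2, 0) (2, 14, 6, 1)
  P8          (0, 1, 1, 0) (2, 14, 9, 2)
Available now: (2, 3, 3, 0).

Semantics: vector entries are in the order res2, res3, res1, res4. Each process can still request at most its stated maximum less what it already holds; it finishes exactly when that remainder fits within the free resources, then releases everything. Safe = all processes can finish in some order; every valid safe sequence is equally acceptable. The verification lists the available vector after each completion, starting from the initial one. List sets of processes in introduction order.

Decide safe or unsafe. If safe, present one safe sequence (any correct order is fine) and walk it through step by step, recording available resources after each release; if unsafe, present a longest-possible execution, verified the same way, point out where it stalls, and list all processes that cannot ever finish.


The state is UNSAFE.
Key observation: no order helps: past P6, P5, P7, the free pool tops out at (4, 11, 7, 2), below what each blocked process needs in res3.
The run P6, P5, P7 cannot be extended any further. Walking it through:
  pool = (2, 3, 3, 0)
  run P6 (needs (1, 1, 1, 0), free (2, 3, 3, 0)); after release of (0, 3, 2, 1) the pool is (2, 6, 5, 1)
  run P5 (needs (2, 0, 0, 1), free (2, 6, 5, 1)); after release of (0, 2, 0, 1) the pool is (2, 8, 5, 2)
  run P7 (needs (0, 8, 5, 1), free (2, 8, 5, 2)); after release of (2, 3, 2, 0) the pool is (4, 11, 7, 2)
  P9 cannot run: need (3, 12, 1, 2) vs free (4, 11, 7, 2) (insufficient res3)
  P3 cannot run: need (2, 13, 4, 1) vs free (4, 11, 7, 2) (insufficient res3)
  P8 cannot run: need (2, 13, 8, 2) vs free (4, 11, 7, 2) (insufficient res3 and res1)
Never able to finish: P9, P3 and P8.


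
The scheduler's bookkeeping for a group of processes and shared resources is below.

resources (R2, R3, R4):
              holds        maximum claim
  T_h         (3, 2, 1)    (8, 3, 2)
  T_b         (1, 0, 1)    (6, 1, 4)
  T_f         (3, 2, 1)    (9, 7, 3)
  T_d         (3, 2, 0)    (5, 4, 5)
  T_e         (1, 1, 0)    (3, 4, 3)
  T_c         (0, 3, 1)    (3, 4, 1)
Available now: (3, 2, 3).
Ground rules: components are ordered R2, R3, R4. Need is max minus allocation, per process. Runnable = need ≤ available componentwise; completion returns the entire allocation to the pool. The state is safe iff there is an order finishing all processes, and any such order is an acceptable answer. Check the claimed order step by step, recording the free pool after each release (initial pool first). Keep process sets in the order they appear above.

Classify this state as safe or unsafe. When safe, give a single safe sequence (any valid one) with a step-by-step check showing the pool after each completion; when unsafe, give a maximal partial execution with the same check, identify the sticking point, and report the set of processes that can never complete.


UNSAFE — no complete ordering exists.
Key observation: after T_c, T_e the pool peaks at (4, 6, 4), and each blocked process is short somewhere: T_h on R2; T_b on R2; T_f on R2; T_d on R4.
A maximal execution: T_c, T_e — then nothing else fits. Step-by-step check:
  pool = (3, 2, 3)
  run T_c (needs (3, 1, 0), free (3, 2, 3)); after release of (0, 3, 1) the pool is (3, 5, 4)
  run T_e (needs (2, 3, 3), free (3, 5, 4)); after release of (1, 1, 0) the pool is (4, 6, 4)
  T_h cannot run: need (5, 1, 1) vs free (4, 6, 4) (insufficient R2)
  T_b cannot run: need (5, 1, 3) vs free (4, 6, 4) (insufficient R2)
  T_f cannot run: need (6, 5, 2) vs free (4, 6, 4) (insufficient R2)
  T_d cannot run: need (2, 2, 5) vs free (4, 6, 4) (insufficient R4)
Never able to finish: T_h, T_b, T_f and T_d.


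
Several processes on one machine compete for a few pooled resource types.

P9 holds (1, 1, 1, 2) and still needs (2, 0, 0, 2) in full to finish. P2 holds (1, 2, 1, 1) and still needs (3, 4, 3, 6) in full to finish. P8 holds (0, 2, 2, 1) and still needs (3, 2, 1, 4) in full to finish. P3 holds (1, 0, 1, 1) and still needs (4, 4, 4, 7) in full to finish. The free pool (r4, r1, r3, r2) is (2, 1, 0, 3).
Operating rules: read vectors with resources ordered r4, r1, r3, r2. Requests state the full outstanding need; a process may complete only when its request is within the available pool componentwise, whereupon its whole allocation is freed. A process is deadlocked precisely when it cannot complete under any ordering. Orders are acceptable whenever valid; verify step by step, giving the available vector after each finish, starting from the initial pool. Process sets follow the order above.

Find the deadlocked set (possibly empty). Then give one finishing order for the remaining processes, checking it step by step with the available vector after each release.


Nothing here is deadlocked.
Key observation: P9 fits the free pool immediately, and its release cascades until everyone finishes.
One completion order for the rest: P9, P8, P2, P3. Check, step by step:
  pool = (2, 1, 0, 3)
  run P9 (needs (2, 0, 0, 2), free (2, 1, 0, 3)); after release of (1, 1, 1, 2) the pool is (3, 2, 1, 5)
  run P8 (needs (3, 2, 1, 4), free (3, 2, 1, 5)); after release of (0, 2, 2, 1) the pool is (3, 4, 3, 6)
  run P2 (needs (3, 4, 3, 6), free (3, 4, 3, 6)); after release of (1, 2, 1, 1) the pool is (4, 6, 4, 7)
  run P3 (needs (4, 4, 4, 7), free (4, 6, 4, 7)); after release of (1, 0, 1, 1) the pool is (5, 6, 5, 8)


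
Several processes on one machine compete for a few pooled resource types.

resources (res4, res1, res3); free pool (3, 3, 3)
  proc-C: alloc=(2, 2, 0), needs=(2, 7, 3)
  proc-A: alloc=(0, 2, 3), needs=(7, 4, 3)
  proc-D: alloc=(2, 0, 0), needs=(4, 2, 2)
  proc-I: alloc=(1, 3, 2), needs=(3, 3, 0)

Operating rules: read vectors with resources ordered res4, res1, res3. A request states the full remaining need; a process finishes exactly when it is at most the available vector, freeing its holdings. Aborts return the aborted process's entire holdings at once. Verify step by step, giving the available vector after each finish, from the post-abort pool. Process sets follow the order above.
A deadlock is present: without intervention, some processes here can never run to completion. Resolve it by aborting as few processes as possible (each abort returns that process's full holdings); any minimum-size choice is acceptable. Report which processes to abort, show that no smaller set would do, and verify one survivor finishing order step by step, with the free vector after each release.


Abort proc-A.
Key observation: aborting proc-A returns (0, 2, 3), and proc-C — hopeless before — runs at step 2 with the returned capacity in the pool.
No smaller set exists: with zero aborts the deadlock remains.
Survivors finish in the order: proc-I, proc-C, proc-D. Check, step by step (pool after the aborts first):
  pool = (3, 5, 6)
  proc-I needs (3, 3, 0) <= (3, 5, 6) -> finishes; pool += (1, 3, 2) = (4, 8, 8)
  proc-C needs (2, 7, 3) <= (4, 8, 8) -> finishes; pool += (2, 2, 0) = (6, 10, 8)
  proc-D needs (4, 2, 2) <= (6, 10, 8) -> finishes; pool += (2, 0, 0) = (8, 10, 8)


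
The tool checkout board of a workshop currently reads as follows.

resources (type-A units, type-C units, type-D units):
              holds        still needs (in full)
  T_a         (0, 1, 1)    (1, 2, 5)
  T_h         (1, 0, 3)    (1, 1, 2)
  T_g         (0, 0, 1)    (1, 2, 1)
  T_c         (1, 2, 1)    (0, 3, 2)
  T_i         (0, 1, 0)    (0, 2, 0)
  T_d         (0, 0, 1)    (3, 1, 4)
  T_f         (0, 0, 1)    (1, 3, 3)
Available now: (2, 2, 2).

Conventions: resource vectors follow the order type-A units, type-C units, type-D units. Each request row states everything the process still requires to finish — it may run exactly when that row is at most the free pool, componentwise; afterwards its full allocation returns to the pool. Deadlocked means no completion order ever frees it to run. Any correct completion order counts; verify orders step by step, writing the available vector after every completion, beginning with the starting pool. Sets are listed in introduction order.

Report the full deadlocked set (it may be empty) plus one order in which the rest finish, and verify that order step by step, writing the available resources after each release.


The deadlocked set is empty.
Key observation: T_h can run right away; the returned allocation unlocks the remaining processes in turn.
One completion order for the rest: T_h, T_i, T_g, T_c, T_a, T_d, T_f. Verifying each step:
  pool = (2, 2, 2)
  run T_h (needs (1, 1, 2), free (2, 2, 2)); after release of (1, 0, 3) the pool is (3, 2, 5)
  run T_i (needs (0, 2, 0), free (3, 2, 5)); after release of (0, 1, 0) the pool is (3, 3, 5)
  run T_g (needs (1, 2, 1), free (3, 3, 5)); after release of (0, 0, 1) the pool is (3, 3, 6)
  run T_c (needs (0, 3, 2), free (3, 3, 6)); after release of (1, 2, 1) the pool is (4, 5, 7)
  run T_a (needs (1, 2, 5), free (4, 5, 7)); after release of (0, 1, 1) the pool is (4, 6, 8)
  run T_d (needs (3, 1, 4), free (4, 6, 8)); after release of (0, 0, 1) the pool is (4, 6, 9)
  run T_f (needs (1, 3, 3), free (4, 6, 9)); after release of (0, 0, 1) the pool is (4, 6, 10)


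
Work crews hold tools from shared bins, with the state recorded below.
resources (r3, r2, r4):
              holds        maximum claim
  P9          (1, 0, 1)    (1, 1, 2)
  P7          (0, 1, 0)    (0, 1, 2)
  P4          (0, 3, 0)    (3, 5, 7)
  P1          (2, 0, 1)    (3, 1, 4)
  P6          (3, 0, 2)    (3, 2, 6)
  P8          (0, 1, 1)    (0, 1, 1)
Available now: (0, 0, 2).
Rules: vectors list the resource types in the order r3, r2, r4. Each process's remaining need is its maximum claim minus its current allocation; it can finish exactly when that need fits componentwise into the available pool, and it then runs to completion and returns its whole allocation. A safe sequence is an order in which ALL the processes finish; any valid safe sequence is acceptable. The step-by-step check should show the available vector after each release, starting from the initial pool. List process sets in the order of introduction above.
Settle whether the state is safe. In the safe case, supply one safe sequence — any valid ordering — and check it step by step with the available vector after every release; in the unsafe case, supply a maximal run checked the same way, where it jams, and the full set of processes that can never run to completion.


SAFE, for example via the order P7, P9, P1, P8, P6, P4.
Key observation: at P7 the run first touches a limit — (0, 0, 2) against (0, 0, 2), exact on a resource it actually requests.
Verifying each step:
  pool = (0, 0, 2)
  run P7 (needs (0, 0, 2), free (0, 0, 2)); after release of (0, 1, 0) the pool is (0, 1, 2)
  run P9 (needs (0, 1, 1), free (0, 1, 2)); after release of (1, 0, 1) the pool is (1, 1, 3)
  run P1 (needs (1, 1, 3), free (1, 1, 3)); after release of (2, 0, 1) the pool is (3, 1, 4)
  run P8 (needs (0, 0, 0), free (3, 1, 4)); after release of (0, 1, 1) the pool is (3, 2, 5)
  run P6 (needs (0, 2, 4), free (3, 2, 5)); after release of (3, 0, 2) the pool is (6, 2, 7)
  run P4 (needs (3, 2, 7), free (6, 2, 7)); after release of (0, 3, 0) the pool is (6, 5, 7)


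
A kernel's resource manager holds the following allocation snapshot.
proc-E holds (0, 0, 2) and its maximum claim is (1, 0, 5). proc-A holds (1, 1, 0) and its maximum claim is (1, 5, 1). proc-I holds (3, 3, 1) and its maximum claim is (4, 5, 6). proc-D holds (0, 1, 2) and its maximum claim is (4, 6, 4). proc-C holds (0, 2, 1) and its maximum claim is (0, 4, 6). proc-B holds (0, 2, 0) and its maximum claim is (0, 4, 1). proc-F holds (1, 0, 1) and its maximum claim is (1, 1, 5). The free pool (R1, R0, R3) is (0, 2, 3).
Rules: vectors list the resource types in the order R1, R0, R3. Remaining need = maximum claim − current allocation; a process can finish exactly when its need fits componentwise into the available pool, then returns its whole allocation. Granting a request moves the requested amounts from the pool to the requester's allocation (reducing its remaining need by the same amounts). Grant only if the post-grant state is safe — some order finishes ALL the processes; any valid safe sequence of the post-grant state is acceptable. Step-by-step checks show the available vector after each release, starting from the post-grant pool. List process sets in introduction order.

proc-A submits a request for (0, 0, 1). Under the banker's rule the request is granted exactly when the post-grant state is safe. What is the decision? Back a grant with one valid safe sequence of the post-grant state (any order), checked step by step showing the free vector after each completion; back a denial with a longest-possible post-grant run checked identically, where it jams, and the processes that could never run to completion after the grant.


GRANT. The post-grant state is safe; one safe sequence: proc-B, proc-A, proc-E, proc-I, proc-D, proc-C, proc-F.
Key observation: even at the reduced pool (0, 2, 2), proc-B fits immediately, so safety survives the grant.
Verifying the post-grant state step by step:
  pool = (0, 2, 2)
  proc-B needs (0, 2, 1) <= (0, 2, 2) -> finishes; pool += (0, 2, 0) = (0, 4, 2)
  proc-A needs (0, 4, 0) <= (0, 4, 2) -> finishes; pool += (1, 1, 1) = (1, 5, 3)
  proc-E needs (1, 0, 3) <= (1, 5, 3) -> finishes; pool += (0, 0, 2) = (1, 5, 5)
  proc-I needs (1, 2, 5) <= (1, 5, 5) -> finishes; pool += (3, 3, 1) = (4, 8, 6)
  proc-D needs (4, 5, 2) <= (4, 8, 6) -> finishes; pool += (0, 1, 2) = (4, 9, 8)
  proc-C needs (0, 2, 5) <= (4, 9, 8) -> finishes; pool += (0, 2, 1) = (4, 11, 9)
  proc-F needs (0, 1, 4) <= (4, 11, 9) -> finishes; pool += (1, 0, 1) = (5, 11, 10)


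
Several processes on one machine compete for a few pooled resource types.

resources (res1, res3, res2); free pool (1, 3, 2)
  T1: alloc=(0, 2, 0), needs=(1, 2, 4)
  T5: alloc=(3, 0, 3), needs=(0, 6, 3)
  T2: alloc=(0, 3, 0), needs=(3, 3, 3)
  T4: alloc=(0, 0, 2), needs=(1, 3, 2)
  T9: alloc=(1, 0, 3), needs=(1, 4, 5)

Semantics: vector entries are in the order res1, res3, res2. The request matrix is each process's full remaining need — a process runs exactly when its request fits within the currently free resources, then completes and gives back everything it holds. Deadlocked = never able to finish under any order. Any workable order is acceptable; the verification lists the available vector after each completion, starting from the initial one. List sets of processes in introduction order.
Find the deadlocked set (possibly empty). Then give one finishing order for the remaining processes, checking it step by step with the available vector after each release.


Deadlocked set: T5, T2 and T9.
Key observation: after T4, T1 the pool peaks at (1, 5, 4), and each blocked process is short somewhere: T5 on res3; T2 on res1; T9 on res2.
A valid finishing order for the others: T4, T1. Check, step by step:
  pool = (1, 3, 2)
  run T4 (needs (1, 3, 2), free (1, 3, 2)); after release of (0, 0, 2) the pool is (1, 3, 4)
  run T1 (needs (1, 2, 4), free (1, 3, 4)); after release of (0, 2, 0) the pool is (1, 5, 4)
None of the blocked processes ever fits:
  blocked: T5 wants (0, 6, 3), pool (1, 5, 4) — not enough res3
  blocked: T2 wants (3, 3, 3), pool (1, 5, 4) — not enough res1
  blocked: T9 wants (1, 4, 5), pool (1, 5, 4) — not enough res2


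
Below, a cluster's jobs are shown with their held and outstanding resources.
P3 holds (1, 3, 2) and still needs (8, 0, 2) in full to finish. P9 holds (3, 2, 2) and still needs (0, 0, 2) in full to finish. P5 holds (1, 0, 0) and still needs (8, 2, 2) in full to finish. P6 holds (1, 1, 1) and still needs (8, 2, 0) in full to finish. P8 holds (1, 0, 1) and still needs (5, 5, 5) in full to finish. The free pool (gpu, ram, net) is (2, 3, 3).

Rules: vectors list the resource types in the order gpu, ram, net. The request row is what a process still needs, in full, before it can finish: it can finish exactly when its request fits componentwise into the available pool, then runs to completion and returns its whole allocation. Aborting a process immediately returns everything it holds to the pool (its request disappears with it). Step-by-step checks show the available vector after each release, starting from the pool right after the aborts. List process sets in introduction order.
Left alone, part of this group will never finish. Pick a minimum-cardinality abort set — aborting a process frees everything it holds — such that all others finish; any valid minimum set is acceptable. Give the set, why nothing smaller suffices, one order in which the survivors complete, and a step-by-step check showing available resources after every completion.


The answer: abort P5 and P6.
Key observation: aborting P5 and P6 returns (2, 1, 1), and P3 — hopeless before — runs at step 3 with the returned capacity in the pool.
No one abort is enough; case by case: P3 alone leaves P5 blocked (short on gpu); P9 alone leaves P3 blocked (short on gpu); P5 alone leaves P3 blocked (short on gpu); P6 alone leaves P3 blocked (short on gpu); P8 alone leaves P3 blocked (short on gpu).
Survivors finish in the order: P9, P8, P3. Walking it through (pool after the aborts first):
  pool = (4, 4, 4)
  P9 needs (0, 0, 2) <= (4, 4, 4) -> finishes; pool += (3, 2, 2) = (7, 6, 6)
  P8 needs (5, 5, 5) <= (7, 6, 6) -> finishes; pool += (1, 0, 1) = (8, 6, 7)
  P3 needs (8, 0, 2) <= (8, 6, 7) -> finishes; pool += (1, 3, 2) = (9, 9, 9)


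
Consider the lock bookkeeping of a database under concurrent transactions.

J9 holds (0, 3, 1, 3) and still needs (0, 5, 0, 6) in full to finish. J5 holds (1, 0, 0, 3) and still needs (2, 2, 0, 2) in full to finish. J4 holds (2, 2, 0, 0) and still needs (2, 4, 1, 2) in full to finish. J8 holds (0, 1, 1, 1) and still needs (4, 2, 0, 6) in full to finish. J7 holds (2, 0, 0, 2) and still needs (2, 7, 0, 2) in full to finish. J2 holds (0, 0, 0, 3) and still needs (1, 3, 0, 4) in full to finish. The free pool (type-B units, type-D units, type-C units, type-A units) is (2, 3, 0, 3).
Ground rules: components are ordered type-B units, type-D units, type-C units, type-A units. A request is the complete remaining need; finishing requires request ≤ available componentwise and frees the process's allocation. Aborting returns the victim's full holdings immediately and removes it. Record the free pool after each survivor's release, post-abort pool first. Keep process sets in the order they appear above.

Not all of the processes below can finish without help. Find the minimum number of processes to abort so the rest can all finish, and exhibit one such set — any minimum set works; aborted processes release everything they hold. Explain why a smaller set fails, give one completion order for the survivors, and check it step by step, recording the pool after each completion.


Minimum abort set: J7.
Key observation: aborting J7 returns (2, 0, 0, 2), and J8 — hopeless before — runs at step 2 with the returned capacity in the pool.
Why nothing smaller works: aborting no one leaves the state deadlocked as given.
Survivors finish in the order: J2, J8, J4, J9, J5. Check, step by step (pool after the aborts first):
  pool = (4, 3, 0, 5)
  J2: need (1, 3, 0, 4) fits (4, 3, 0, 5); releases (0, 0, 0, 3), pool now (4, 3, 0, 8)
  J8: need (4, 2, 0, 6) fits (4, 3, 0, 8); releases (0, 1, 1, 1), pool now (4, 4, 1, 9)
  J4: need (2, 4, 1, 2) fits (4, 4, 1, 9); releases (2, 2, 0, 0), pool now (6, 6, 1, 9)
  J9: need (0, 5, 0, 6) fits (6, 6, 1, 9); releases (0, 3, 1, 3), pool now (6, 9, 2, 12)
  J5: need (2, 2, 0, 2) fits (6, 9, 2, 12); releases (1, 0, 0, 3), pool now (7, 9, 2, 15)


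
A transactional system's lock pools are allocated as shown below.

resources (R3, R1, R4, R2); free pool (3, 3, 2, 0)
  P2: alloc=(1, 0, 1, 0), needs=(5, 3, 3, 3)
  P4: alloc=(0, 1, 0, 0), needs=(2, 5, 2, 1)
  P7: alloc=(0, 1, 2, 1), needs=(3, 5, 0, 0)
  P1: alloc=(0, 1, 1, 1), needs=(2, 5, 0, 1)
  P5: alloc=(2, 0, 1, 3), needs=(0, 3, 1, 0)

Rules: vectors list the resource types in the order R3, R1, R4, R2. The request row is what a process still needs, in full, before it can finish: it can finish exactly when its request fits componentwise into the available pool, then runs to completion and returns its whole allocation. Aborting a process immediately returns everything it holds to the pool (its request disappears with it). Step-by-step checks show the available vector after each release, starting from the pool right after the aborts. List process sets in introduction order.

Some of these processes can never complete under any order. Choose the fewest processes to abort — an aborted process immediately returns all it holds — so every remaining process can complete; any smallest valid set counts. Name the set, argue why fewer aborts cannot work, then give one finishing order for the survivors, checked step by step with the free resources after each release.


The answer: abort P4 and P1.
Key observation: no ordering could ever have run P7 before the abort of P4 and P1; with (0, 2, 1, 1) back in the pool it fits at step 3.
No one abort is enough; case by case: P2 alone leaves P4 blocked (short on R1); P4 alone leaves P7 blocked (short on R1); P7 alone leaves P4 blocked (short on R1); P1 alone leaves P4 blocked (short on R1); P5 alone leaves P4 blocked (short on R1).
One survivor order: P5, P2, P7. Walking it through (post-abort pool first):
  pool = (3, 5, 3, 1)
  run P5 (needs (0, 3, 1, 0), free (3, 5, 3, 1)); after release of (2, 0, 1, 3) the pool is (5, 5, 4, 4)
  run P2 (needs (5, 3, 3, 3), free (5, 5, 4, 4)); after release of (1, 0, 1, 0) the pool is (6, 5, 5, 4)
  run P7 (needs (3, 5, 0, 0), free (6, 5, 5, 4)); after release of (0, 1, 2, 1) the pool is (6, 6, 7, 5)


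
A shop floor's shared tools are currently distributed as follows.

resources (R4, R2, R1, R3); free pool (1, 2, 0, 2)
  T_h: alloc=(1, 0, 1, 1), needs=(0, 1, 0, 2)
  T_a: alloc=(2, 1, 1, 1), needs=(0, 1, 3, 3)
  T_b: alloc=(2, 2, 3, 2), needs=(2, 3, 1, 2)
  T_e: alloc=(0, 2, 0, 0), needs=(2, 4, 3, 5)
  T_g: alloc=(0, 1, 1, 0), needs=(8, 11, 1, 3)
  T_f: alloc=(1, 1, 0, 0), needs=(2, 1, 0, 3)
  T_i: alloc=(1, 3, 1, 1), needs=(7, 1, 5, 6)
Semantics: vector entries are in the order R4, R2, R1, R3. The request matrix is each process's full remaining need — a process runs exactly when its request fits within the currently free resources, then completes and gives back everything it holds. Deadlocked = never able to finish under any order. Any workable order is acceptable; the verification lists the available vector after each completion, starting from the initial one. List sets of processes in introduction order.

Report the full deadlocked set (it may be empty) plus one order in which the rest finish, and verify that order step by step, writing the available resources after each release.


No process is deadlocked.
Key observation: beginning at T_h, releases accumulate fast enough that every process eventually fits.
The rest can finish in the order T_h, T_f, T_b, T_a, T_e, T_i, T_g. Step-by-step check:
  pool = (1, 2, 0, 2)
  run T_h (needs (0, 1, 0, 2), free (1, 2, 0, 2)); after release of (1, 0, 1, 1) the pool is (2, 2, 1, 3)
  run T_f (needs (2, 1, 0, 3), free (2, 2, 1, 3)); after release of (1, 1, 0, 0) the pool is (3, 3, 1, 3)
  run T_b (needs (2, 3, 1, 2), free (3, 3, 1, 3)); after release of (2, 2, 3, 2) the pool is (5, 5, 4, 5)
  run T_a (needs (0, 1, 3, 3), free (5, 5, 4, 5)); after release of (2, 1, 1, 1) the pool is (7, 6, 5, 6)
  run T_e (needs (2, 4, 3, 5), free (7, 6, 5, 6)); after release of (0, 2, 0, 0) the pool is (7, 8, 5, 6)
  run T_i (needs (7, 1, 5, 6), free (7, 8, 5, 6)); after release of (1, 3, 1, 1) the pool is (8, 11, 6, 7)
  run T_g (needs (8, 11, 1, 3), free (8, 11, 6, 7)); after release of (0, 1, 1, 0) the pool is (8, 12, 7, 7)
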